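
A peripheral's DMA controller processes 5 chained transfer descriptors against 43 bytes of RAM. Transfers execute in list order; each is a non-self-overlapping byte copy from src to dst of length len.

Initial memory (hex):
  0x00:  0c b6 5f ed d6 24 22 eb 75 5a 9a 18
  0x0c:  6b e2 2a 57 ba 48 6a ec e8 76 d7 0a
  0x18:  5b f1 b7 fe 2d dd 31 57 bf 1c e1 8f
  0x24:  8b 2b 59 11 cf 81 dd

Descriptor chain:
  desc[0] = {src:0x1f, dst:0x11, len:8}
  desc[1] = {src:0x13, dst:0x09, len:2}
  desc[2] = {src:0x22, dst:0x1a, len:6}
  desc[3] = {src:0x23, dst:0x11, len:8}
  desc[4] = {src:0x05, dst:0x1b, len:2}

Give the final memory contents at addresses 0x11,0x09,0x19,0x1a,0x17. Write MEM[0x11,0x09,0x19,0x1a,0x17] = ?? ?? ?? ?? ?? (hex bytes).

MEM[0x11,0x09,0x19,0x1a,0x17] = 8f 1c f1 e1 81

  after D0: wrote 8B at 0x11 = 57bf1ce18f8b2b59
  after D1: wrote 2B at 0x09 = 1ce1
  after D2: wrote 6B at 0x1a = e18f8b2b5911
  after D3: wrote 8B at 0x11 = 8f8b2b5911cf81dd
  after D4: wrote 2B at 0x1b = 2422
query mem[0x11]=0x8f, mem[0x09]=0x1c, mem[0x19]=0xf1, mem[0x1a]=0xe1, mem[0x17]=0x81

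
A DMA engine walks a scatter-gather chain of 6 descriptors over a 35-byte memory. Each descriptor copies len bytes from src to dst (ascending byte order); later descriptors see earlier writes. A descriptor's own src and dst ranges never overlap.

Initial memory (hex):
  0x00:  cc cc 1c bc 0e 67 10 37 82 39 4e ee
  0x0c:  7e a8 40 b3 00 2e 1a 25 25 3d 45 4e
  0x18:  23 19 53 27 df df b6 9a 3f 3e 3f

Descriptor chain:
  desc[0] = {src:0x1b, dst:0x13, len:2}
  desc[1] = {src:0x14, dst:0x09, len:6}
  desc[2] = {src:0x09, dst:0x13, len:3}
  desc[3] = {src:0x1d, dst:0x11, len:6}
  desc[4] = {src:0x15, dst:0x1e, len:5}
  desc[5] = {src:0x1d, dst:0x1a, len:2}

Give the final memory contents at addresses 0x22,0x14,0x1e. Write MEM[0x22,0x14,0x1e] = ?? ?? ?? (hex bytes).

MEM[0x22,0x14,0x1e] = 19 3f 3e

[0] 0x1b->0x13 len=2 : 27 df
[1] 0x14->0x09 len=6 : df 3d 45 4e 23 19
[2] 0x09->0x13 len=3 : df 3d 45
[3] 0x1d->0x11 len=6 : df b6 9a 3f 3e 3f
[4] 0x15->0x1e len=5 : 3e 3f 4e 23 19
[5] 0x1d->0x1a len=2 : df 3e
query mem[0x22]=0x19, mem[0x14]=0x3f, mem[0x1e]=0x3e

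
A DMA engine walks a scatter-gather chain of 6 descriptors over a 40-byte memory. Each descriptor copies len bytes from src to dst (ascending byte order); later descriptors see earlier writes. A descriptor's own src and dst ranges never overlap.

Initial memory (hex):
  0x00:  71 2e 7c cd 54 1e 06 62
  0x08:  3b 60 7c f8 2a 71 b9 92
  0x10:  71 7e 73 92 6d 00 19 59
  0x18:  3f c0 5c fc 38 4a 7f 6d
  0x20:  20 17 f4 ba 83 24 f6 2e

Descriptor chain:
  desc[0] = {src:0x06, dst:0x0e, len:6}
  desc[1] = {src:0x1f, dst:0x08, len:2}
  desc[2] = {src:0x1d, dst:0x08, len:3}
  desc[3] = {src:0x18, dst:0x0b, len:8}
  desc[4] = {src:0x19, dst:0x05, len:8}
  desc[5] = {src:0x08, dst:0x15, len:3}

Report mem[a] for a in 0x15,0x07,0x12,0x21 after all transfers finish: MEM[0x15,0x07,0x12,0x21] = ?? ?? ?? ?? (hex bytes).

#0 dst[0x0e+6] := {0x06,0x62,0x3b,0x60,0x7c,0xf8}
#1 dst[0x08+2] := {0x6d,0x20}
#2 dst[0x08+3] := {0x4a,0x7f,0x6d}
#3 dst[0x0b+8] := {0x3f,0xc0,0x5c,0xfc,0x38,0x4a,0x7f,0x6d}
#4 dst[0x05+8] := {0xc0,0x5c,0xfc,0x38,0x4a,0x7f,0x6d,0x20}
#5 dst[0x15+3] := {0x38,0x4a,0x7f}
query mem[0x15]=0x38, mem[0x07]=0xfc, mem[0x12]=0x6d, mem[0x21]=0x17

MEM[0x15,0x07,0x12,0x21] = 38 fc 6d 17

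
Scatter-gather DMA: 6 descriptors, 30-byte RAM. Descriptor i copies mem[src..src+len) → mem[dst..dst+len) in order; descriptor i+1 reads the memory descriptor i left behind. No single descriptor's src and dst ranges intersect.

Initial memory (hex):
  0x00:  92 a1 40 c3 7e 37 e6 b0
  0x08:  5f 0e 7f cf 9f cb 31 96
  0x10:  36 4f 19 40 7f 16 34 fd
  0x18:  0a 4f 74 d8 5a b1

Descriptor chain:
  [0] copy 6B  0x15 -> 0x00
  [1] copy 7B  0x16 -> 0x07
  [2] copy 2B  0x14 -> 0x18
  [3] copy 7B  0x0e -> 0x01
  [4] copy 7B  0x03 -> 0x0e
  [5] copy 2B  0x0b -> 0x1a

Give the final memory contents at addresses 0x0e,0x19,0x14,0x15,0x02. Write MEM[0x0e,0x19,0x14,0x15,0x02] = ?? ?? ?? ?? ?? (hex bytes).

  after D0: wrote 6B at 0x00 = 1634fd0a4f74
  after D1: wrote 7B at 0x07 = 34fd0a4f74d85a
  after D2: wrote 2B at 0x18 = 7f16
  after D3: wrote 7B at 0x01 = 3196364f19407f
  after D4: wrote 7B at 0x0e = 364f19407ffd0a
  after D5: wrote 2B at 0x1a = 74d8
query mem[0x0e]=0x36, mem[0x19]=0x16, mem[0x14]=0x0a, mem[0x15]=0x16, mem[0x02]=0x96

MEM[0x0e,0x19,0x14,0x15,0x02] = 36 16 0a 16 96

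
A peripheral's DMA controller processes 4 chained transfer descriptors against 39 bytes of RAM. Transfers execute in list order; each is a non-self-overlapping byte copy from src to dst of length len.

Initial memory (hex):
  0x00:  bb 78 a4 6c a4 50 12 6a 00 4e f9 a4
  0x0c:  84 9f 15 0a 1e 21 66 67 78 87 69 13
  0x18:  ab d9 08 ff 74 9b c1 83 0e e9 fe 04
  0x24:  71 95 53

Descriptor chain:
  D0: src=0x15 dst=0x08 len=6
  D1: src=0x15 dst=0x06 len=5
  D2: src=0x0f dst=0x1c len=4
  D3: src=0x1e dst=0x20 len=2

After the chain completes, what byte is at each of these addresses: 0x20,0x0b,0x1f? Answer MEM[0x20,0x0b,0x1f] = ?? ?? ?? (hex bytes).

MEM[0x20,0x0b,0x1f] = 21 ab 66

  after D0: wrote 6B at 0x08 = 876913abd908
  after D1: wrote 5B at 0x06 = 876913abd9
  after D2: wrote 4B at 0x1c = 0a1e2166
  after D3: wrote 2B at 0x20 = 2166
query mem[0x20]=0x21, mem[0x0b]=0xab, mem[0x1f]=0x66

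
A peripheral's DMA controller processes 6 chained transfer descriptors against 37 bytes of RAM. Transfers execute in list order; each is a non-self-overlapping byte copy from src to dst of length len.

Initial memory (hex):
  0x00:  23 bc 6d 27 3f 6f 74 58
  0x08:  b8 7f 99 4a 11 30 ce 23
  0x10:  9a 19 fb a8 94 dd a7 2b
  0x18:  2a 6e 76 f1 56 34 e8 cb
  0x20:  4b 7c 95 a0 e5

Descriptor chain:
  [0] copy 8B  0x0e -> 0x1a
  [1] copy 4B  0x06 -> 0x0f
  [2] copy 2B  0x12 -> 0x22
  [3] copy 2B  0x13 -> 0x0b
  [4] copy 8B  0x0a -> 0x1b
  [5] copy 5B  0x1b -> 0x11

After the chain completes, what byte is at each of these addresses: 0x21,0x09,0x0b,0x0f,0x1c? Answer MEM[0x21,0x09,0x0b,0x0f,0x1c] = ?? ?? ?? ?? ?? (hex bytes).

MEM[0x21,0x09,0x0b,0x0f,0x1c] = 58 7f a8 74 a8

  after D0: wrote 8B at 0x1a = ce239a19fba894dd
  after D1: wrote 4B at 0x0f = 7458b87f
  after D2: wrote 2B at 0x22 = 7fa8
  after D3: wrote 2B at 0x0b = a894
  after D4: wrote 8B at 0x1b = 99a89430ce7458b8
  after D5: wrote 5B at 0x11 = 99a89430ce
query mem[0x21]=0x58, mem[0x09]=0x7f, mem[0x0b]=0xa8, mem[0x0f]=0x74, mem[0x1c]=0xa8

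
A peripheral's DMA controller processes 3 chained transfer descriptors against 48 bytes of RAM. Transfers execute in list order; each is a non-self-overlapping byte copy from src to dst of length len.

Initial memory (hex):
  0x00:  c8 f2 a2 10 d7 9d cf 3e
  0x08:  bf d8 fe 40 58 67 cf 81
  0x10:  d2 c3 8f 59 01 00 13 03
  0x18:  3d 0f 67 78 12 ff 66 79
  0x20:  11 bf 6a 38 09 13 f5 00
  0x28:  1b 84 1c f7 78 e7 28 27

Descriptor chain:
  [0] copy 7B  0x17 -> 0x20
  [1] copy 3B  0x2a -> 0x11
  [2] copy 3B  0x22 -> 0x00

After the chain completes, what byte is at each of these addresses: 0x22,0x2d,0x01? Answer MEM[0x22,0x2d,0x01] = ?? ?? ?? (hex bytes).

MEM[0x22,0x2d,0x01] = 0f e7 67

#0 dst[0x20+7] := {0x03,0x3d,0x0f,0x67,0x78,0x12,0xff}
#1 dst[0x11+3] := {0x1c,0xf7,0x78}
#2 dst[0x00+3] := {0x0f,0x67,0x78}
query mem[0x22]=0x0f, mem[0x2d]=0xe7, mem[0x01]=0x67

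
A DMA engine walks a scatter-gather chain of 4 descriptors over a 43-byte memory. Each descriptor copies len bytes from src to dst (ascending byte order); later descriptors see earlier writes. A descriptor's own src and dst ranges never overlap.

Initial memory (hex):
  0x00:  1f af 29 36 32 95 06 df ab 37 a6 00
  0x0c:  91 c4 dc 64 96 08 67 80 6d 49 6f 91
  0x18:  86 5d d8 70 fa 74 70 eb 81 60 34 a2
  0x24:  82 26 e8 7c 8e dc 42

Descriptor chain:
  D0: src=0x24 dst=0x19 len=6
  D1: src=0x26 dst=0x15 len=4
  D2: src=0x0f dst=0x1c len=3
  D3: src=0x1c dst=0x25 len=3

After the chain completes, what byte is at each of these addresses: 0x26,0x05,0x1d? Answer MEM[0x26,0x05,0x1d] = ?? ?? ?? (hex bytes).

  after D0: wrote 6B at 0x19 = 8226e87c8edc
  after D1: wrote 4B at 0x15 = e87c8edc
  after D2: wrote 3B at 0x1c = 649608
  after D3: wrote 3B at 0x25 = 649608
query mem[0x26]=0x96, mem[0x05]=0x95, mem[0x1d]=0x96

MEM[0x26,0x05,0x1d] = 96 95 96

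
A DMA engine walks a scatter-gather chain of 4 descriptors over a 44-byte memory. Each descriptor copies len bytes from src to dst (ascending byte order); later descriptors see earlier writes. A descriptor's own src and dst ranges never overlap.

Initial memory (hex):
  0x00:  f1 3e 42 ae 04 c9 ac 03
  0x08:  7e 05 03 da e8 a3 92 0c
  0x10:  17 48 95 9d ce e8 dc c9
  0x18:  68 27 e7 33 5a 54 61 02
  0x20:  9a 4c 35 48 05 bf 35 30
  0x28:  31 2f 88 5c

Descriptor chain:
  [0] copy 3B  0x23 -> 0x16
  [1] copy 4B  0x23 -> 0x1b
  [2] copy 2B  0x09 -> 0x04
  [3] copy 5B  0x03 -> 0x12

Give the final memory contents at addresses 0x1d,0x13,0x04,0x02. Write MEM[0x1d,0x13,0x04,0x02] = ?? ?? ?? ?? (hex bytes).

MEM[0x1d,0x13,0x04,0x02] = bf 05 05 42

D0: mem[0x16..0x18] <- [48 05 bf]
D1: mem[0x1b..0x1e] <- [48 05 bf 35]
D2: mem[0x04..0x05] <- [05 03]
D3: mem[0x12..0x16] <- [ae 05 03 ac 03]
query mem[0x1d]=0xbf, mem[0x13]=0x05, mem[0x04]=0x05, mem[0x02]=0x42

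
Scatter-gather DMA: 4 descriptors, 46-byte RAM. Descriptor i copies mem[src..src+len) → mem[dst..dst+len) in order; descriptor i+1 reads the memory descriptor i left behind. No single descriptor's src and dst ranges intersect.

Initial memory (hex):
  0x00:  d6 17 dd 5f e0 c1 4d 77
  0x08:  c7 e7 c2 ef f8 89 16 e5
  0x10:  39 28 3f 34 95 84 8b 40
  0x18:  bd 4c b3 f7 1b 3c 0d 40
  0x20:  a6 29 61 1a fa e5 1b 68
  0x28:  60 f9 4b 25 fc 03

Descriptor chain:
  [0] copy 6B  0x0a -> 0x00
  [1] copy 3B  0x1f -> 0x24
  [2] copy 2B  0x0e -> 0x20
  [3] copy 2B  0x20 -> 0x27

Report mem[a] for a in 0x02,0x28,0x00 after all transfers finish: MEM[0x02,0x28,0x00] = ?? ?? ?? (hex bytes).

MEM[0x02,0x28,0x00] = f8 e5 c2

[0] 0x0a->0x00 len=6 : c2 ef f8 89 16 e5
[1] 0x1f->0x24 len=3 : 40 a6 29
[2] 0x0e->0x20 len=2 : 16 e5
[3] 0x20->0x27 len=2 : 16 e5
query mem[0x02]=0xf8, mem[0x28]=0xe5, mem[0x00]=0xc2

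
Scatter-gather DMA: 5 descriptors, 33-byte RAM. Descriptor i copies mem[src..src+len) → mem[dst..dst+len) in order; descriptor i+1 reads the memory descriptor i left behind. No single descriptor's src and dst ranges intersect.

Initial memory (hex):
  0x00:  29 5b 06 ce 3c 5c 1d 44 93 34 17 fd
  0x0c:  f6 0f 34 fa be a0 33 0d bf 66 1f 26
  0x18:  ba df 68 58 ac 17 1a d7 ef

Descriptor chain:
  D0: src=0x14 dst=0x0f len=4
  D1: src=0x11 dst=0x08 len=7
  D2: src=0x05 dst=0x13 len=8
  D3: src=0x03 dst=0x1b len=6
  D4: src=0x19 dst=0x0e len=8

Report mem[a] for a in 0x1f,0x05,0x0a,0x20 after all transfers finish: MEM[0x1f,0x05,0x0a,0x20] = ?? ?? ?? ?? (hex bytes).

MEM[0x1f,0x05,0x0a,0x20] = 44 5c 0d 1f

#0 dst[0x0f+4] := {0xbf,0x66,0x1f,0x26}
#1 dst[0x08+7] := {0x1f,0x26,0x0d,0xbf,0x66,0x1f,0x26}
#2 dst[0x13+8] := {0x5c,0x1d,0x44,0x1f,0x26,0x0d,0xbf,0x66}
#3 dst[0x1b+6] := {0xce,0x3c,0x5c,0x1d,0x44,0x1f}
#4 dst[0x0e+8] := {0xbf,0x66,0xce,0x3c,0x5c,0x1d,0x44,0x1f}
query mem[0x1f]=0x44, mem[0x05]=0x5c, mem[0x0a]=0x0d, mem[0x20]=0x1f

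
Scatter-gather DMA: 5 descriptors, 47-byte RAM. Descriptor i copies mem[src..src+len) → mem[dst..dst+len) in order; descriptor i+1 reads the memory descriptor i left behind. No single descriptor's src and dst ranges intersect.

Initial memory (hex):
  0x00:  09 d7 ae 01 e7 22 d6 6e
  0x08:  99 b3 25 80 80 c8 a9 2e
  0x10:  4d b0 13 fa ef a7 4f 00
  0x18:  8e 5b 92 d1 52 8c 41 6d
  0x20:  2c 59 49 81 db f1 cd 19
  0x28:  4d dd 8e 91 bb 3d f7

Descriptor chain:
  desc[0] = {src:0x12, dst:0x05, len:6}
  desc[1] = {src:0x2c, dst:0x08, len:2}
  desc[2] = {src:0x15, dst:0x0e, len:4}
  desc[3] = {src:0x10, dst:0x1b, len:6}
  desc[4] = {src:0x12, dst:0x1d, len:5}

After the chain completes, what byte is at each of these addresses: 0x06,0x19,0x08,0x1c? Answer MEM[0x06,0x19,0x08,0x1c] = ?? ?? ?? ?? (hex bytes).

MEM[0x06,0x19,0x08,0x1c] = fa 5b bb 8e

D0: mem[0x05..0x0a] <- [13 fa ef a7 4f 00]
D1: mem[0x08..0x09] <- [bb 3d]
D2: mem[0x0e..0x11] <- [a7 4f 00 8e]
D3: mem[0x1b..0x20] <- [00 8e 13 fa ef a7]
D4: mem[0x1d..0x21] <- [13 fa ef a7 4f]
query mem[0x06]=0xfa, mem[0x19]=0x5b, mem[0x08]=0xbb, mem[0x1c]=0x8e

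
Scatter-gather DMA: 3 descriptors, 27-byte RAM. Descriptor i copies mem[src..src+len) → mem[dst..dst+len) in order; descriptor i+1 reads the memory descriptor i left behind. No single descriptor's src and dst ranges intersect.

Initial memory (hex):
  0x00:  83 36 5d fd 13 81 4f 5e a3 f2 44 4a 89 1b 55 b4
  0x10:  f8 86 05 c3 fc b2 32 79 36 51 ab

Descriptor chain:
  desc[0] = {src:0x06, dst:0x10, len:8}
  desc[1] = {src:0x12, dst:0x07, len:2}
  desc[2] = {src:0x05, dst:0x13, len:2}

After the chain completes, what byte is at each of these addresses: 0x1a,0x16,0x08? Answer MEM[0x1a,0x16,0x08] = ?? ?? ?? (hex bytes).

  after D0: wrote 8B at 0x10 = 4f5ea3f2444a891b
  after D1: wrote 2B at 0x07 = a3f2
  after D2: wrote 2B at 0x13 = 814f
query mem[0x1a]=0xab, mem[0x16]=0x89, mem[0x08]=0xf2

MEM[0x1a,0x16,0x08] = ab 89 f2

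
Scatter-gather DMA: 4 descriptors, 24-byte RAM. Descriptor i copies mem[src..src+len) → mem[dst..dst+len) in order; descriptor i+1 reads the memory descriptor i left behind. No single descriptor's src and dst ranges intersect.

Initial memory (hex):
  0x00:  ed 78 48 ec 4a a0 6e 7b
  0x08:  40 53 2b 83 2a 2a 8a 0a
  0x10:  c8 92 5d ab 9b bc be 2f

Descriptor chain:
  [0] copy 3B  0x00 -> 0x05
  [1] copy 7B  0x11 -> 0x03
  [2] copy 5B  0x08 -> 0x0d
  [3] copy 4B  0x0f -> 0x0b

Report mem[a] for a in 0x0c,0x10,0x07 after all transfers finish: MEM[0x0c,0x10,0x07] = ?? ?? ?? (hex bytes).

D0: mem[0x05..0x07] <- [ed 78 48]
D1: mem[0x03..0x09] <- [92 5d ab 9b bc be 2f]
D2: mem[0x0d..0x11] <- [be 2f 2b 83 2a]
D3: mem[0x0b..0x0e] <- [2b 83 2a 5d]
query mem[0x0c]=0x83, mem[0x10]=0x83, mem[0x07]=0xbc

MEM[0x0c,0x10,0x07] = 83 83 bc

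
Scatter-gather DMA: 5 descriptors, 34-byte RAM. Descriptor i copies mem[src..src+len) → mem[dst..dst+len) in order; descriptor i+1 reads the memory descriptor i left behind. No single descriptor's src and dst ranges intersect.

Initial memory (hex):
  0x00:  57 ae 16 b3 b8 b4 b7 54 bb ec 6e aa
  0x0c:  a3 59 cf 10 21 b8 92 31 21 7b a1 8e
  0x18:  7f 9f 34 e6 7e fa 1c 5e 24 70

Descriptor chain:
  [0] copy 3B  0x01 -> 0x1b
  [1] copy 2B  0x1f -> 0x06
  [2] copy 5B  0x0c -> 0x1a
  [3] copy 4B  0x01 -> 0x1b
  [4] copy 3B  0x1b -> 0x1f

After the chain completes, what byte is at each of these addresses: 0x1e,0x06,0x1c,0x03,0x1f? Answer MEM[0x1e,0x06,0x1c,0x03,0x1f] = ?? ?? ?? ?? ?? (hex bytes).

MEM[0x1e,0x06,0x1c,0x03,0x1f] = b8 5e 16 b3 ae

  after D0: wrote 3B at 0x1b = ae16b3
  after D1: wrote 2B at 0x06 = 5e24
  after D2: wrote 5B at 0x1a = a359cf1021
  after D3: wrote 4B at 0x1b = ae16b3b8
  after D4: wrote 3B at 0x1f = ae16b3
query mem[0x1e]=0xb8, mem[0x06]=0x5e, mem[0x1c]=0x16, mem[0x03]=0xb3, mem[0x1f]=0xae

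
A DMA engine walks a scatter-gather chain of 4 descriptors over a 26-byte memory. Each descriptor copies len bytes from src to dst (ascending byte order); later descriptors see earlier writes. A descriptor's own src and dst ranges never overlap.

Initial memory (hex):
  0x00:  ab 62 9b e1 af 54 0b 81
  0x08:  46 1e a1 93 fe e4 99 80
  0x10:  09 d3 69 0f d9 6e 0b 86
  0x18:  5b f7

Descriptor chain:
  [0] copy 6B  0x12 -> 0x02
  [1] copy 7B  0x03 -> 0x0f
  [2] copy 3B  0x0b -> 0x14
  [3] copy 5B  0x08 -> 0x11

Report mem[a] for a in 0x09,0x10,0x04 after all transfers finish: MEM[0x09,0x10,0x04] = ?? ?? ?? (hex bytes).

[0] 0x12->0x02 len=6 : 69 0f d9 6e 0b 86
[1] 0x03->0x0f len=7 : 0f d9 6e 0b 86 46 1e
[2] 0x0b->0x14 len=3 : 93 fe e4
[3] 0x08->0x11 len=5 : 46 1e a1 93 fe
query mem[0x09]=0x1e, mem[0x10]=0xd9, mem[0x04]=0xd9

MEM[0x09,0x10,0x04] = 1e d9 d9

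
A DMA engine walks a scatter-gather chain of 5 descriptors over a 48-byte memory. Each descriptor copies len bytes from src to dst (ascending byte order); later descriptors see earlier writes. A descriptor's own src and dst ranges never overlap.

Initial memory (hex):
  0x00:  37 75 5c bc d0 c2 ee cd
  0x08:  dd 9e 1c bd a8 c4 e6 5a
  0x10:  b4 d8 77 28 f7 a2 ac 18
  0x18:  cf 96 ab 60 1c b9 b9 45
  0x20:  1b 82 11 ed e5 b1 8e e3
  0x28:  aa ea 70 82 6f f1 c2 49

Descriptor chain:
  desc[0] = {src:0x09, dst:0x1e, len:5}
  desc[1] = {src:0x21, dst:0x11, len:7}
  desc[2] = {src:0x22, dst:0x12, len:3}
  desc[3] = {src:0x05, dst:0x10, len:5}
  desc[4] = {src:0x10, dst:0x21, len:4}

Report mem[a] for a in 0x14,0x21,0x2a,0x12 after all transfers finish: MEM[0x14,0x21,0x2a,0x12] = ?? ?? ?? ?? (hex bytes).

  after D0: wrote 5B at 0x1e = 9e1cbda8c4
  after D1: wrote 7B at 0x11 = a8c4ede5b18ee3
  after D2: wrote 3B at 0x12 = c4ede5
  after D3: wrote 5B at 0x10 = c2eecddd9e
  after D4: wrote 4B at 0x21 = c2eecddd
query mem[0x14]=0x9e, mem[0x21]=0xc2, mem[0x2a]=0x70, mem[0x12]=0xcd

MEM[0x14,0x21,0x2a,0x12] = 9e c2 70 cd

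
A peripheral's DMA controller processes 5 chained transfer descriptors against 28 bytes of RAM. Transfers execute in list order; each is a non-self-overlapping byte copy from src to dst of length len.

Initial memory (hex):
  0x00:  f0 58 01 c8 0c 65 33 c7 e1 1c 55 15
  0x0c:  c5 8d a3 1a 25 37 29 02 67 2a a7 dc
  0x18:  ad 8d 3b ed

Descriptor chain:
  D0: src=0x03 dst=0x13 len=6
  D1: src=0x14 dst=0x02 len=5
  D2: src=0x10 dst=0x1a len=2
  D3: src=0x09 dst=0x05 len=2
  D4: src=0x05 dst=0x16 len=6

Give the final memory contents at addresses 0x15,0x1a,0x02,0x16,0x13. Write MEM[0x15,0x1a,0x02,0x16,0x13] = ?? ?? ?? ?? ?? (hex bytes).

D0: mem[0x13..0x18] <- [c8 0c 65 33 c7 e1]
D1: mem[0x02..0x06] <- [0c 65 33 c7 e1]
D2: mem[0x1a..0x1b] <- [25 37]
D3: mem[0x05..0x06] <- [1c 55]
D4: mem[0x16..0x1b] <- [1c 55 c7 e1 1c 55]
query mem[0x15]=0x65, mem[0x1a]=0x1c, mem[0x02]=0x0c, mem[0x16]=0x1c, mem[0x13]=0xc8

MEM[0x15,0x1a,0x02,0x16,0x13] = 65 1c 0c 1c c8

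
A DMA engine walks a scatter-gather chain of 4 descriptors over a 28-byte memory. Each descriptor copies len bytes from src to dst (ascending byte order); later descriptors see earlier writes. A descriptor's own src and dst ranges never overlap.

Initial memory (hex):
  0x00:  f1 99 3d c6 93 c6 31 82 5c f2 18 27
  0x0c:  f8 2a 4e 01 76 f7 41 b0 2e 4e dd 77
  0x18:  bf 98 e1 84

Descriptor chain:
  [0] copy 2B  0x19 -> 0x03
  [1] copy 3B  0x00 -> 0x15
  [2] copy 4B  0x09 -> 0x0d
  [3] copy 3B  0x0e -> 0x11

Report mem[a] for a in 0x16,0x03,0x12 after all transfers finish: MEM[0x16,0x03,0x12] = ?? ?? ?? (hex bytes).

MEM[0x16,0x03,0x12] = 99 98 27

  after D0: wrote 2B at 0x03 = 98e1
  after D1: wrote 3B at 0x15 = f1993d
  after D2: wrote 4B at 0x0d = f21827f8
  after D3: wrote 3B at 0x11 = 1827f8
query mem[0x16]=0x99, mem[0x03]=0x98, mem[0x12]=0x27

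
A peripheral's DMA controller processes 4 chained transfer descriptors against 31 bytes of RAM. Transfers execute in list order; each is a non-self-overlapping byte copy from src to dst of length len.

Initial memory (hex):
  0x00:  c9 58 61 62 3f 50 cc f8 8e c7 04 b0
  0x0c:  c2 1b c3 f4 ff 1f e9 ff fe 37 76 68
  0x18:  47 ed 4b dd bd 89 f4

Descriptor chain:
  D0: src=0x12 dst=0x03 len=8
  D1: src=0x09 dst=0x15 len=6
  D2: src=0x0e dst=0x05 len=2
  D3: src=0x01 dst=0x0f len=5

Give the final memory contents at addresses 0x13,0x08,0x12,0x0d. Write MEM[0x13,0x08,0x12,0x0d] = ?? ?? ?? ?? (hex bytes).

MEM[0x13,0x08,0x12,0x0d] = c3 68 ff 1b

#0 dst[0x03+8] := {0xe9,0xff,0xfe,0x37,0x76,0x68,0x47,0xed}
#1 dst[0x15+6] := {0x47,0xed,0xb0,0xc2,0x1b,0xc3}
#2 dst[0x05+2] := {0xc3,0xf4}
#3 dst[0x0f+5] := {0x58,0x61,0xe9,0xff,0xc3}
query mem[0x13]=0xc3, mem[0x08]=0x68, mem[0x12]=0xff, mem[0x0d]=0x1b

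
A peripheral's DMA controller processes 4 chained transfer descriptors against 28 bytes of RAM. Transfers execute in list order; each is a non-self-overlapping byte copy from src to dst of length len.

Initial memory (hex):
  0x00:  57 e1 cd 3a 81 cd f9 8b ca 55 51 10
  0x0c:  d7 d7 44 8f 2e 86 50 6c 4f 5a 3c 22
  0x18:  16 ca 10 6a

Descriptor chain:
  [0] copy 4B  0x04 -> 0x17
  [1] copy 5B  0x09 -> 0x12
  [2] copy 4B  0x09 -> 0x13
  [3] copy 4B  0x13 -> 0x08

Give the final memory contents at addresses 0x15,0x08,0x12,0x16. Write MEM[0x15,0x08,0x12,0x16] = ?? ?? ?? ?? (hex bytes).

#0 dst[0x17+4] := {0x81,0xcd,0xf9,0x8b}
#1 dst[0x12+5] := {0x55,0x51,0x10,0xd7,0xd7}
#2 dst[0x13+4] := {0x55,0x51,0x10,0xd7}
#3 dst[0x08+4] := {0x55,0x51,0x10,0xd7}
query mem[0x15]=0x10, mem[0x08]=0x55, mem[0x12]=0x55, mem[0x16]=0xd7

MEM[0x15,0x08,0x12,0x16] = 10 55 55 d7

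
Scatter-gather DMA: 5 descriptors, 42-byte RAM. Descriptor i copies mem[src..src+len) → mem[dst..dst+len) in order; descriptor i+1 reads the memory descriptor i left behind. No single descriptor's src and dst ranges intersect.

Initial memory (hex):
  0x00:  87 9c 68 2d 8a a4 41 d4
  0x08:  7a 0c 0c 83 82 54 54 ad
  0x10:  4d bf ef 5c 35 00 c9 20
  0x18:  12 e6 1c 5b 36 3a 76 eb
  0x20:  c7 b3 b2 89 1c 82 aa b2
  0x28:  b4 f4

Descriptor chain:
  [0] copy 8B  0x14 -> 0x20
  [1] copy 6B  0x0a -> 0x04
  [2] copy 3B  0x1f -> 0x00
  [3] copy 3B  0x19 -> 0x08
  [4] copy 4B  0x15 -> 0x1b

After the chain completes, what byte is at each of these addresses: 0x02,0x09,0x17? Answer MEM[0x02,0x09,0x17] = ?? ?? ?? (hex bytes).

D0: mem[0x20..0x27] <- [35 00 c9 20 12 e6 1c 5b]
D1: mem[0x04..0x09] <- [0c 83 82 54 54 ad]
D2: mem[0x00..0x02] <- [eb 35 00]
D3: mem[0x08..0x0a] <- [e6 1c 5b]
D4: mem[0x1b..0x1e] <- [00 c9 20 12]
query mem[0x02]=0x00, mem[0x09]=0x1c, mem[0x17]=0x20

MEM[0x02,0x09,0x17] = 00 1c 20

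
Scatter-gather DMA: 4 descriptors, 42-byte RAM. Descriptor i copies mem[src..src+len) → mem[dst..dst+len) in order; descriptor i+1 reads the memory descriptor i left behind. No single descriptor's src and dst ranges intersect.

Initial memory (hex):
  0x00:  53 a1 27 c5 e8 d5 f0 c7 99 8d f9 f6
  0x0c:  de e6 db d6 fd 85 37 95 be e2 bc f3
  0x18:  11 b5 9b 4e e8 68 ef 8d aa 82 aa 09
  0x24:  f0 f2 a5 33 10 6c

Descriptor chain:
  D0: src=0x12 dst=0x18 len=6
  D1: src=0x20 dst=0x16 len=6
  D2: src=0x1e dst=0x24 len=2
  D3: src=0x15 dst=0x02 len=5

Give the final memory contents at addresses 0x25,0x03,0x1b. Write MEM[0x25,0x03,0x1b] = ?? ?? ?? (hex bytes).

[0] 0x12->0x18 len=6 : 37 95 be e2 bc f3
[1] 0x20->0x16 len=6 : aa 82 aa 09 f0 f2
[2] 0x1e->0x24 len=2 : ef 8d
[3] 0x15->0x02 len=5 : e2 aa 82 aa 09
query mem[0x25]=0x8d, mem[0x03]=0xaa, mem[0x1b]=0xf2

MEM[0x25,0x03,0x1b] = 8d aa f2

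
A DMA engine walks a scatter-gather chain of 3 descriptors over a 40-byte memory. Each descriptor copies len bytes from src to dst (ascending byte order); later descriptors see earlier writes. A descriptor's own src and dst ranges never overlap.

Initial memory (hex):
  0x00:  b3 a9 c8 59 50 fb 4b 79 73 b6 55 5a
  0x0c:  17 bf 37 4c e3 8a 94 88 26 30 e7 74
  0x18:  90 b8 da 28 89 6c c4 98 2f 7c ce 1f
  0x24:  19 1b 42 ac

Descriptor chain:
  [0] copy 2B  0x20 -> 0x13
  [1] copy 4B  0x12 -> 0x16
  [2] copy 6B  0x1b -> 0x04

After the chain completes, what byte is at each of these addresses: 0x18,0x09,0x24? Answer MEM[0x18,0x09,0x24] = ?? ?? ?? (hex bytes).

MEM[0x18,0x09,0x24] = 7c 2f 19

[0] 0x20->0x13 len=2 : 2f 7c
[1] 0x12->0x16 len=4 : 94 2f 7c 30
[2] 0x1b->0x04 len=6 : 28 89 6c c4 98 2f
query mem[0x18]=0x7c, mem[0x09]=0x2f, mem[0x24]=0x19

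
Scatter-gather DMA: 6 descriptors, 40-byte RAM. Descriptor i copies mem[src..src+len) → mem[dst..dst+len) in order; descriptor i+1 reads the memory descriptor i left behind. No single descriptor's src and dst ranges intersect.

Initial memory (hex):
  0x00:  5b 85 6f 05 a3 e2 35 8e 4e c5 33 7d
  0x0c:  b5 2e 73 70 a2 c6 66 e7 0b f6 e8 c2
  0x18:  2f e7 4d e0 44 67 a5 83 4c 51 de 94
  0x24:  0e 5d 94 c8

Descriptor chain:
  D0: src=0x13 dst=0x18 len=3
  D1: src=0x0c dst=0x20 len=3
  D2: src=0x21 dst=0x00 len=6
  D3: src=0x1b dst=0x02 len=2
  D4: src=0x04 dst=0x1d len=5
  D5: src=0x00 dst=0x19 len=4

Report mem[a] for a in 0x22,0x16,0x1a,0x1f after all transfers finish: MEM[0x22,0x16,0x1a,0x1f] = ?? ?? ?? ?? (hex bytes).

[0] 0x13->0x18 len=3 : e7 0b f6
[1] 0x0c->0x20 len=3 : b5 2e 73
[2] 0x21->0x00 len=6 : 2e 73 94 0e 5d 94
[3] 0x1b->0x02 len=2 : e0 44
[4] 0x04->0x1d len=5 : 5d 94 35 8e 4e
[5] 0x00->0x19 len=4 : 2e 73 e0 44
query mem[0x22]=0x73, mem[0x16]=0xe8, mem[0x1a]=0x73, mem[0x1f]=0x35

MEM[0x22,0x16,0x1a,0x1f] = 73 e8 73 35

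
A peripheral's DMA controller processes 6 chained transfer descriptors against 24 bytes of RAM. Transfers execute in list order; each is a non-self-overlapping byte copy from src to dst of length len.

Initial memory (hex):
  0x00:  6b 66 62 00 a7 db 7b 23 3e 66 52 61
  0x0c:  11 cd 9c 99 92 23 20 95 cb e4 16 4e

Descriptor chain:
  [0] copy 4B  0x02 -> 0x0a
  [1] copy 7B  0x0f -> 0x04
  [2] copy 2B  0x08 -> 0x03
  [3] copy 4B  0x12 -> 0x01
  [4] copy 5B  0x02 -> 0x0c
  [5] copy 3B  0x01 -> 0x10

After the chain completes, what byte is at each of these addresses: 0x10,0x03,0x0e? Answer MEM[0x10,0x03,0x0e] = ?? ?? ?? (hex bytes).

[0] 0x02->0x0a len=4 : 62 00 a7 db
[1] 0x0f->0x04 len=7 : 99 92 23 20 95 cb e4
[2] 0x08->0x03 len=2 : 95 cb
[3] 0x12->0x01 len=4 : 20 95 cb e4
[4] 0x02->0x0c len=5 : 95 cb e4 92 23
[5] 0x01->0x10 len=3 : 20 95 cb
query mem[0x10]=0x20, mem[0x03]=0xcb, mem[0x0e]=0xe4

MEM[0x10,0x03,0x0e] = 20 cb e4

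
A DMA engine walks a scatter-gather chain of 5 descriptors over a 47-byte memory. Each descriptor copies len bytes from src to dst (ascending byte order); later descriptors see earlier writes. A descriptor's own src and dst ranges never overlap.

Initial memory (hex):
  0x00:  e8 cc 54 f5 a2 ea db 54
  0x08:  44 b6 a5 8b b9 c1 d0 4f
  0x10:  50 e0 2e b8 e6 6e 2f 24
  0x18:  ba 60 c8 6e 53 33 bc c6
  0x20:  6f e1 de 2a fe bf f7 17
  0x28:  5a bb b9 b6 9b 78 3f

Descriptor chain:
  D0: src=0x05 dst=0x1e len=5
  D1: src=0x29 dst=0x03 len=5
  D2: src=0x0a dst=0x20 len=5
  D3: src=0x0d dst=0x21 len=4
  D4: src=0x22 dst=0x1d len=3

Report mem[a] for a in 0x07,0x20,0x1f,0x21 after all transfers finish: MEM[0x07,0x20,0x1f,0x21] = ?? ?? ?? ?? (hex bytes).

[0] 0x05->0x1e len=5 : ea db 54 44 b6
[1] 0x29->0x03 len=5 : bb b9 b6 9b 78
[2] 0x0a->0x20 len=5 : a5 8b b9 c1 d0
[3] 0x0d->0x21 len=4 : c1 d0 4f 50
[4] 0x22->0x1d len=3 : d0 4f 50
query mem[0x07]=0x78, mem[0x20]=0xa5, mem[0x1f]=0x50, mem[0x21]=0xc1

MEM[0x07,0x20,0x1f,0x21] = 78 a5 50 c1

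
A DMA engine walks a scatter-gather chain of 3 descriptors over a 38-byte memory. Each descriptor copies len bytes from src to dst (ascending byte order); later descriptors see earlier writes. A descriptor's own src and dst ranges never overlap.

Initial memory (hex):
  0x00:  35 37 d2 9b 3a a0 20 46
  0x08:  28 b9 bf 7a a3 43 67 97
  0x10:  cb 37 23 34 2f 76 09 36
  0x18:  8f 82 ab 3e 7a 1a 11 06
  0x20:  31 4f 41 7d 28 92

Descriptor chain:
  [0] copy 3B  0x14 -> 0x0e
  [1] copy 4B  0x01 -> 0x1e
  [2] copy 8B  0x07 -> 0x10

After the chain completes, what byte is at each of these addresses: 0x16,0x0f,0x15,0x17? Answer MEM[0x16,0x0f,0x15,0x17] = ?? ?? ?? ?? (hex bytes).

MEM[0x16,0x0f,0x15,0x17] = 43 76 a3 2f

  after D0: wrote 3B at 0x0e = 2f7609
  after D1: wrote 4B at 0x1e = 37d29b3a
  after D2: wrote 8B at 0x10 = 4628b9bf7aa3432f
query mem[0x16]=0x43, mem[0x0f]=0x76, mem[0x15]=0xa3, mem[0x17]=0x2f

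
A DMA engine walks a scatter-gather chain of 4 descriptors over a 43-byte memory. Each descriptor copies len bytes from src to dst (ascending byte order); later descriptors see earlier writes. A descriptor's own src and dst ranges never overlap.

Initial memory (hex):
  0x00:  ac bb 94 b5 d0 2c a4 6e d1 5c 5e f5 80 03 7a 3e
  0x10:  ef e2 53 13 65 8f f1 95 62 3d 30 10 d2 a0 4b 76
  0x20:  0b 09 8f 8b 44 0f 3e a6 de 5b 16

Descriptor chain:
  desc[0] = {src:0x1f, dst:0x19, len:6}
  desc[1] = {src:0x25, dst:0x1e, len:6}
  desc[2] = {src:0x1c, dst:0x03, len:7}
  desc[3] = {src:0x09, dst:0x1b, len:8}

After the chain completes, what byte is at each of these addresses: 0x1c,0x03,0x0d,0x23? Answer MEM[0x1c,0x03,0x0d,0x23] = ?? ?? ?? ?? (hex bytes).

MEM[0x1c,0x03,0x0d,0x23] = 5e 8f 03 16

#0 dst[0x19+6] := {0x76,0x0b,0x09,0x8f,0x8b,0x44}
#1 dst[0x1e+6] := {0x0f,0x3e,0xa6,0xde,0x5b,0x16}
#2 dst[0x03+7] := {0x8f,0x8b,0x0f,0x3e,0xa6,0xde,0x5b}
#3 dst[0x1b+8] := {0x5b,0x5e,0xf5,0x80,0x03,0x7a,0x3e,0xef}
query mem[0x1c]=0x5e, mem[0x03]=0x8f, mem[0x0d]=0x03, mem[0x23]=0x16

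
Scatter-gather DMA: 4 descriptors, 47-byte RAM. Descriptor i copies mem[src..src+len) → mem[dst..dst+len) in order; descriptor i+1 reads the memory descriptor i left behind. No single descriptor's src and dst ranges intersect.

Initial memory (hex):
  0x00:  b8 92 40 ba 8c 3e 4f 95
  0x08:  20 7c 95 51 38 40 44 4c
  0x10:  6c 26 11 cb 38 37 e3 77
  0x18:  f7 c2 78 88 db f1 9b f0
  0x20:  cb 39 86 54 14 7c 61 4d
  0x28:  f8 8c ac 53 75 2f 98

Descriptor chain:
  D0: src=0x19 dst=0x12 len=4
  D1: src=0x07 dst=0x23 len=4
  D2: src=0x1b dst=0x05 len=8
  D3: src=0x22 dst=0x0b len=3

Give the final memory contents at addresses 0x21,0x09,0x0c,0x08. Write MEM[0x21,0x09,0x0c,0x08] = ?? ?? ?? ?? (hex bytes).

MEM[0x21,0x09,0x0c,0x08] = 39 f0 95 9b

[0] 0x19->0x12 len=4 : c2 78 88 db
[1] 0x07->0x23 len=4 : 95 20 7c 95
[2] 0x1b->0x05 len=8 : 88 db f1 9b f0 cb 39 86
[3] 0x22->0x0b len=3 : 86 95 20
query mem[0x21]=0x39, mem[0x09]=0xf0, mem[0x0c]=0x95, mem[0x08]=0x9b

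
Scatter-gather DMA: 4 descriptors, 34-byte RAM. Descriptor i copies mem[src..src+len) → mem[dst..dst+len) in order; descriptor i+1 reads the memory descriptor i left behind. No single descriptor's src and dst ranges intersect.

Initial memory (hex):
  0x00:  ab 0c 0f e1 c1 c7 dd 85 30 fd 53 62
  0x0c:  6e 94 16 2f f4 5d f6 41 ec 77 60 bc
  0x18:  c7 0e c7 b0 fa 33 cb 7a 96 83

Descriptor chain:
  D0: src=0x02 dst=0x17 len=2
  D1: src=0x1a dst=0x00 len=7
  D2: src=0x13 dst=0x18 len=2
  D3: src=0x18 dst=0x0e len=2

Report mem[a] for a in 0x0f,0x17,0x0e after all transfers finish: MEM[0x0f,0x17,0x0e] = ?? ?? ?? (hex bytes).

  after D0: wrote 2B at 0x17 = 0fe1
  after D1: wrote 7B at 0x00 = c7b0fa33cb7a96
  after D2: wrote 2B at 0x18 = 41ec
  after D3: wrote 2B at 0x0e = 41ec
query mem[0x0f]=0xec, mem[0x17]=0x0f, mem[0x0e]=0x41

MEM[0x0f,0x17,0x0e] = ec 0f 41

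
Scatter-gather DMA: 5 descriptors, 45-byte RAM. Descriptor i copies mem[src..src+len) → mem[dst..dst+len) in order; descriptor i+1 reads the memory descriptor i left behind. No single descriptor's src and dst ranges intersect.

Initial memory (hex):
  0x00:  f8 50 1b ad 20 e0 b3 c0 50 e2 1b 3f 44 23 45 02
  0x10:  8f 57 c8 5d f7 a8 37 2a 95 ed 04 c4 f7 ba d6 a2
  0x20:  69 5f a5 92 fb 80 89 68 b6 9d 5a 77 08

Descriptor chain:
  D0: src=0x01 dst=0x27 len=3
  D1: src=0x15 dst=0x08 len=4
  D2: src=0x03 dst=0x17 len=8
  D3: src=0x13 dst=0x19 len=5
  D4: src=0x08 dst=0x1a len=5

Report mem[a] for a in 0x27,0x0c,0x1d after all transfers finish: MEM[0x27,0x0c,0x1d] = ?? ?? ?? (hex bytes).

D0: mem[0x27..0x29] <- [50 1b ad]
D1: mem[0x08..0x0b] <- [a8 37 2a 95]
D2: mem[0x17..0x1e] <- [ad 20 e0 b3 c0 a8 37 2a]
D3: mem[0x19..0x1d] <- [5d f7 a8 37 ad]
D4: mem[0x1a..0x1e] <- [a8 37 2a 95 44]
query mem[0x27]=0x50, mem[0x0c]=0x44, mem[0x1d]=0x95

MEM[0x27,0x0c,0x1d] = 50 44 95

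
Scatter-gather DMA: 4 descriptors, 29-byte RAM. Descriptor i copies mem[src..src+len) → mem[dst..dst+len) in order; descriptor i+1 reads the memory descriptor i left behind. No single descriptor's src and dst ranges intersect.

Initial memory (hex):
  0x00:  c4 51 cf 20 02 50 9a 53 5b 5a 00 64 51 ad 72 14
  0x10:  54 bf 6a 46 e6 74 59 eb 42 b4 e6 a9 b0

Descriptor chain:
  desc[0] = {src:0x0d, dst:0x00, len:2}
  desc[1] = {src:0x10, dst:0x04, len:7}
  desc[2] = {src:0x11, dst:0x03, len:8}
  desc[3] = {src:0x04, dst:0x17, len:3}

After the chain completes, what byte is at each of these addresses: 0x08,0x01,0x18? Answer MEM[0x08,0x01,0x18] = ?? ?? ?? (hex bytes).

MEM[0x08,0x01,0x18] = 59 72 46

[0] 0x0d->0x00 len=2 : ad 72
[1] 0x10->0x04 len=7 : 54 bf 6a 46 e6 74 59
[2] 0x11->0x03 len=8 : bf 6a 46 e6 74 59 eb 42
[3] 0x04->0x17 len=3 : 6a 46 e6
query mem[0x08]=0x59, mem[0x01]=0x72, mem[0x18]=0x46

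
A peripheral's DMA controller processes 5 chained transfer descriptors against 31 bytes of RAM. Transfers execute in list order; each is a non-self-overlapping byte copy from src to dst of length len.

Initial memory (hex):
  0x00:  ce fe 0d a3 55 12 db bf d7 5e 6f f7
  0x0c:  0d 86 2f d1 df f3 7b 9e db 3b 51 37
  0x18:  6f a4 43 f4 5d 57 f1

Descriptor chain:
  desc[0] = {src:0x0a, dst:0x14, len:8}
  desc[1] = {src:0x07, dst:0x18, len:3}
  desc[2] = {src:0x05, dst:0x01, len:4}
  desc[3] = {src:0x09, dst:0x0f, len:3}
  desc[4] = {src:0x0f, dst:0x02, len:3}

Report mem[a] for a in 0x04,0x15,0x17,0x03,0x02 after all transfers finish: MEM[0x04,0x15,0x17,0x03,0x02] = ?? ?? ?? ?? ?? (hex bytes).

[0] 0x0a->0x14 len=8 : 6f f7 0d 86 2f d1 df f3
[1] 0x07->0x18 len=3 : bf d7 5e
[2] 0x05->0x01 len=4 : 12 db bf d7
[3] 0x09->0x0f len=3 : 5e 6f f7
[4] 0x0f->0x02 len=3 : 5e 6f f7
query mem[0x04]=0xf7, mem[0x15]=0xf7, mem[0x17]=0x86, mem[0x03]=0x6f, mem[0x02]=0x5e

MEM[0x04,0x15,0x17,0x03,0x02] = f7 f7 86 6f 5e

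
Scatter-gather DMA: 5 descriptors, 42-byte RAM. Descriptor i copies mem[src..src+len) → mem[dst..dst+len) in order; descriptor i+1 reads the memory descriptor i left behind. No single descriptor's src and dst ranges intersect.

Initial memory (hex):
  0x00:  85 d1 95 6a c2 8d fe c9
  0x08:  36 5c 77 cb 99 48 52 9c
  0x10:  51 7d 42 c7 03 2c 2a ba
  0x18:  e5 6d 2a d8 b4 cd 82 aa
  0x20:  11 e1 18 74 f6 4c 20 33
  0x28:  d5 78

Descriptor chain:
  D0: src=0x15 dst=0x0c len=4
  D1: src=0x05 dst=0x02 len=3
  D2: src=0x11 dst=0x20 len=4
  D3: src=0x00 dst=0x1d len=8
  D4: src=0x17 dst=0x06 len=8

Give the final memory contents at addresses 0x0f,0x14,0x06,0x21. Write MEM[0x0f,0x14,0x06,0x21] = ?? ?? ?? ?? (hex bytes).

MEM[0x0f,0x14,0x06,0x21] = e5 03 ba c9

#0 dst[0x0c+4] := {0x2c,0x2a,0xba,0xe5}
#1 dst[0x02+3] := {0x8d,0xfe,0xc9}
#2 dst[0x20+4] := {0x7d,0x42,0xc7,0x03}
#3 dst[0x1d+8] := {0x85,0xd1,0x8d,0xfe,0xc9,0x8d,0xfe,0xc9}
#4 dst[0x06+8] := {0xba,0xe5,0x6d,0x2a,0xd8,0xb4,0x85,0xd1}
query mem[0x0f]=0xe5, mem[0x14]=0x03, mem[0x06]=0xba, mem[0x21]=0xc9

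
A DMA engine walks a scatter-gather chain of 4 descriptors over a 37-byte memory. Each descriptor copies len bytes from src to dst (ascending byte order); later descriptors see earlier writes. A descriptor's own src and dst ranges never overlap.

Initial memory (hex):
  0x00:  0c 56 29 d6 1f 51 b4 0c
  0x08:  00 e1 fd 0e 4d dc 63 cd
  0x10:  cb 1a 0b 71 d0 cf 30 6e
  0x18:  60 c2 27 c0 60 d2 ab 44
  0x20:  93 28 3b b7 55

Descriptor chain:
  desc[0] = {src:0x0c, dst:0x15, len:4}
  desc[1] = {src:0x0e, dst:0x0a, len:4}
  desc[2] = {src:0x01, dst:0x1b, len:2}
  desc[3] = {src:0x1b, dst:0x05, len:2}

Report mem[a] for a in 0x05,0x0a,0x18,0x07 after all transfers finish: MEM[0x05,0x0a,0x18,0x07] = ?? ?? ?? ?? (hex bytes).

MEM[0x05,0x0a,0x18,0x07] = 56 63 cd 0c

D0: mem[0x15..0x18] <- [4d dc 63 cd]
D1: mem[0x0a..0x0d] <- [63 cd cb 1a]
D2: mem[0x1b..0x1c] <- [56 29]
D3: mem[0x05..0x06] <- [56 29]
query mem[0x05]=0x56, mem[0x0a]=0x63, mem[0x18]=0xcd, mem[0x07]=0x0c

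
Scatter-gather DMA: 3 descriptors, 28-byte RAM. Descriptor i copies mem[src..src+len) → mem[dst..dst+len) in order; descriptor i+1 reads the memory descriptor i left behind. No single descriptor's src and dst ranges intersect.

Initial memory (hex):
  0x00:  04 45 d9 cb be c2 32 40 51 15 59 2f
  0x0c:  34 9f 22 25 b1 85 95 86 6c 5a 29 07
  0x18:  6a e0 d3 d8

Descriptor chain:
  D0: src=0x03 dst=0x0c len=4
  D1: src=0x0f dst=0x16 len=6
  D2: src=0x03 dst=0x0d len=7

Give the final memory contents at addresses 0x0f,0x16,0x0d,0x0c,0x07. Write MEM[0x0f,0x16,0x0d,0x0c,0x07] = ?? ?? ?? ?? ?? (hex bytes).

D0: mem[0x0c..0x0f] <- [cb be c2 32]
D1: mem[0x16..0x1b] <- [32 b1 85 95 86 6c]
D2: mem[0x0d..0x13] <- [cb be c2 32 40 51 15]
query mem[0x0f]=0xc2, mem[0x16]=0x32, mem[0x0d]=0xcb, mem[0x0c]=0xcb, mem[0x07]=0x40

MEM[0x0f,0x16,0x0d,0x0c,0x07] = c2 32 cb cb 40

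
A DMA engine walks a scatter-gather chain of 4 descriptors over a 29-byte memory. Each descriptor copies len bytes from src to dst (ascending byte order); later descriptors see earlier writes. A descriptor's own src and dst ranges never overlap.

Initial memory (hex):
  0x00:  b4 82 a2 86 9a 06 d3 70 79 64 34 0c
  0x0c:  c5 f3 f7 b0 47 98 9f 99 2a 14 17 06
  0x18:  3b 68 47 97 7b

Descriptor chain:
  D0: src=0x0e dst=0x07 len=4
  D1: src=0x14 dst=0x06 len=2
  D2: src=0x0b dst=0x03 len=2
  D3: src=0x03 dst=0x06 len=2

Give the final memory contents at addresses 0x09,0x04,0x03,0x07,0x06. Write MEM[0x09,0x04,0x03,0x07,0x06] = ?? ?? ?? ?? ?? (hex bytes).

#0 dst[0x07+4] := {0xf7,0xb0,0x47,0x98}
#1 dst[0x06+2] := {0x2a,0x14}
#2 dst[0x03+2] := {0x0c,0xc5}
#3 dst[0x06+2] := {0x0c,0xc5}
query mem[0x09]=0x47, mem[0x04]=0xc5, mem[0x03]=0x0c, mem[0x07]=0xc5, mem[0x06]=0x0c

MEM[0x09,0x04,0x03,0x07,0x06] = 47 c5 0c c5 0c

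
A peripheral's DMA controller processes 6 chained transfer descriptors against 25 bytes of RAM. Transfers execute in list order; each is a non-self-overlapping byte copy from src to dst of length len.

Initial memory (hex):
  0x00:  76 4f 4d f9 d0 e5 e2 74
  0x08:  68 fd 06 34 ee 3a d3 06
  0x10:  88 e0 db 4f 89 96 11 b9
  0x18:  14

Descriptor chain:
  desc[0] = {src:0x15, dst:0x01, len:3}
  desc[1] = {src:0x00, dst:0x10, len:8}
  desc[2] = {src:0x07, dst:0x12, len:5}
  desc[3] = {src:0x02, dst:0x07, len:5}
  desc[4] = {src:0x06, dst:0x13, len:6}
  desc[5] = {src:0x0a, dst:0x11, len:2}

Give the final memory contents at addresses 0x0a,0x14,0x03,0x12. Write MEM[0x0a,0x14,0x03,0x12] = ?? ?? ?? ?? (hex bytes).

#0 dst[0x01+3] := {0x96,0x11,0xb9}
#1 dst[0x10+8] := {0x76,0x96,0x11,0xb9,0xd0,0xe5,0xe2,0x74}
#2 dst[0x12+5] := {0x74,0x68,0xfd,0x06,0x34}
#3 dst[0x07+5] := {0x11,0xb9,0xd0,0xe5,0xe2}
#4 dst[0x13+6] := {0xe2,0x11,0xb9,0xd0,0xe5,0xe2}
#5 dst[0x11+2] := {0xe5,0xe2}
query mem[0x0a]=0xe5, mem[0x14]=0x11, mem[0x03]=0xb9, mem[0x12]=0xe2

MEM[0x0a,0x14,0x03,0x12] = e5 11 b9 e2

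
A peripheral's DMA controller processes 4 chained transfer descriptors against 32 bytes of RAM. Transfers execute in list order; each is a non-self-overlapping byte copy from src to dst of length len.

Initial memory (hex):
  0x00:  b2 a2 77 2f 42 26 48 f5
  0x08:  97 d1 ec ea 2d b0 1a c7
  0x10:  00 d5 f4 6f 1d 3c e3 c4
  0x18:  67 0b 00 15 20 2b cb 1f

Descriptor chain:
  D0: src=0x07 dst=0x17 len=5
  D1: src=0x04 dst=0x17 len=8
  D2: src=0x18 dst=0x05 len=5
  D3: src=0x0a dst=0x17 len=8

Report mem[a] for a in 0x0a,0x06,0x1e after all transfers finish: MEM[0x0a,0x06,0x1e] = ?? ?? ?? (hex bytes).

D0: mem[0x17..0x1b] <- [f5 97 d1 ec ea]
D1: mem[0x17..0x1e] <- [42 26 48 f5 97 d1 ec ea]
D2: mem[0x05..0x09] <- [26 48 f5 97 d1]
D3: mem[0x17..0x1e] <- [ec ea 2d b0 1a c7 00 d5]
query mem[0x0a]=0xec, mem[0x06]=0x48, mem[0x1e]=0xd5

MEM[0x0a,0x06,0x1e] = ec 48 d5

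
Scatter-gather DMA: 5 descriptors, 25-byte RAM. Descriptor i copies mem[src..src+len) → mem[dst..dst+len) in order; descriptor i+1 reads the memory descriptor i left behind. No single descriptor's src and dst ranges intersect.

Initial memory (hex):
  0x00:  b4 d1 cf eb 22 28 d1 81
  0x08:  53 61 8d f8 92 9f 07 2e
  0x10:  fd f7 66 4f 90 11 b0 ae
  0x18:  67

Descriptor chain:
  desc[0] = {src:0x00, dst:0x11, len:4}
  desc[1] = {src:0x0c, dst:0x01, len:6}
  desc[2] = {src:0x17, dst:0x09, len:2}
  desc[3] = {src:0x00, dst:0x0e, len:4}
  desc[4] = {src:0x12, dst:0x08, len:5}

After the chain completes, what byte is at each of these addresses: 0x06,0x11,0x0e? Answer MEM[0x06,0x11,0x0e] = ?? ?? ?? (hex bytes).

[0] 0x00->0x11 len=4 : b4 d1 cf eb
[1] 0x0c->0x01 len=6 : 92 9f 07 2e fd b4
[2] 0x17->0x09 len=2 : ae 67
[3] 0x00->0x0e len=4 : b4 92 9f 07
[4] 0x12->0x08 len=5 : d1 cf eb 11 b0
query mem[0x06]=0xb4, mem[0x11]=0x07, mem[0x0e]=0xb4

MEM[0x06,0x11,0x0e] = b4 07 b4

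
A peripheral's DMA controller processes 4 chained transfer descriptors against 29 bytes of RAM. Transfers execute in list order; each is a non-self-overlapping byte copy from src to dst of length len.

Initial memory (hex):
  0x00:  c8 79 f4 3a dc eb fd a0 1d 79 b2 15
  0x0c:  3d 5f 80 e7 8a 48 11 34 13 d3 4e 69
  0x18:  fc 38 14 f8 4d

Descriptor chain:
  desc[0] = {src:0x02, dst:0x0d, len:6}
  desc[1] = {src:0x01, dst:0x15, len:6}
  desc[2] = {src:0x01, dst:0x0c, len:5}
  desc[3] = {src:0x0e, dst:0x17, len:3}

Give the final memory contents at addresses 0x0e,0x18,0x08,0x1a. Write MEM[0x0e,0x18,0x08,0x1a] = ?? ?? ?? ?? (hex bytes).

  after D0: wrote 6B at 0x0d = f43adcebfda0
  after D1: wrote 6B at 0x15 = 79f43adcebfd
  after D2: wrote 5B at 0x0c = 79f43adceb
  after D3: wrote 3B at 0x17 = 3adceb
query mem[0x0e]=0x3a, mem[0x18]=0xdc, mem[0x08]=0x1d, mem[0x1a]=0xfd

MEM[0x0e,0x18,0x08,0x1a] = 3a dc 1d fd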